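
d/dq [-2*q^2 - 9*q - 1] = -4*q - 9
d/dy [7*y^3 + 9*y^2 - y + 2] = 21*y^2 + 18*y - 1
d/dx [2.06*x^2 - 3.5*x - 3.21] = 4.12*x - 3.5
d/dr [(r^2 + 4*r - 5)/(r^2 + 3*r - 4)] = -1/(r^2 + 8*r + 16)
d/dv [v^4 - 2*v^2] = 4*v*(v^2 - 1)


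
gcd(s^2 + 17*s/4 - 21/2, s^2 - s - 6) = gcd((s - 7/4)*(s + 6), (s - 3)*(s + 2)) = 1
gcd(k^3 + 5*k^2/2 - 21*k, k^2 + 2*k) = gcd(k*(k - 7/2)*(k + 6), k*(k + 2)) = k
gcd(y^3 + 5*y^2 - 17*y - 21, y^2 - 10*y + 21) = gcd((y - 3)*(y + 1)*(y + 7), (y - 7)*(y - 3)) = y - 3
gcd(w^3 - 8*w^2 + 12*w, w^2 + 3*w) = w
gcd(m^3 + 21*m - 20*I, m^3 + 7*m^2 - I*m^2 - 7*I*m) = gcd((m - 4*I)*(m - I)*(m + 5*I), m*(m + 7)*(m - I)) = m - I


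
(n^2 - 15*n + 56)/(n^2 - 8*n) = (n - 7)/n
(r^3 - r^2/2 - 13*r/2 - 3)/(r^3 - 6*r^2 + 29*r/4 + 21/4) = 2*(r + 2)/(2*r - 7)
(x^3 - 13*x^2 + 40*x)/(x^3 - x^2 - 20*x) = (x - 8)/(x + 4)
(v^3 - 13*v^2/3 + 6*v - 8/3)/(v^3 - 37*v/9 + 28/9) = 3*(v - 2)/(3*v + 7)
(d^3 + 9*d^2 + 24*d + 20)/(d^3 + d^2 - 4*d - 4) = (d^2 + 7*d + 10)/(d^2 - d - 2)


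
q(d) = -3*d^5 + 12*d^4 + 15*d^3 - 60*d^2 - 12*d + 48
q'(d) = -15*d^4 + 48*d^3 + 45*d^2 - 120*d - 12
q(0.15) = 44.91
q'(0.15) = -28.83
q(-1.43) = -33.28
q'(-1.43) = 48.53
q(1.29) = -12.61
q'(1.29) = -30.41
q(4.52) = -498.03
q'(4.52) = -1463.47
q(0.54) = 27.27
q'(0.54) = -57.40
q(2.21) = 18.44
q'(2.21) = 102.87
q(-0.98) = 1.80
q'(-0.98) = 89.81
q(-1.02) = -1.80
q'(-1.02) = 90.04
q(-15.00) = 2821728.00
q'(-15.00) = -909462.00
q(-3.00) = 840.00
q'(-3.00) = -1758.00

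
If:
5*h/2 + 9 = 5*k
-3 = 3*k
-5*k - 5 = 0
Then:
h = -28/5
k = -1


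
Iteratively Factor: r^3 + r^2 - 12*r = (r + 4)*(r^2 - 3*r) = (r - 3)*(r + 4)*(r)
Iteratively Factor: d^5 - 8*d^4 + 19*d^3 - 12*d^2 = (d - 4)*(d^4 - 4*d^3 + 3*d^2) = d*(d - 4)*(d^3 - 4*d^2 + 3*d) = d*(d - 4)*(d - 3)*(d^2 - d) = d*(d - 4)*(d - 3)*(d - 1)*(d)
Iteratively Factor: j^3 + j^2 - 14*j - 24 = (j + 3)*(j^2 - 2*j - 8) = (j - 4)*(j + 3)*(j + 2)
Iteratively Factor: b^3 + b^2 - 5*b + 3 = (b - 1)*(b^2 + 2*b - 3) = (b - 1)^2*(b + 3)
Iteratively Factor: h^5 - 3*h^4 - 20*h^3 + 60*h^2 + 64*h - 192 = (h + 2)*(h^4 - 5*h^3 - 10*h^2 + 80*h - 96) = (h - 3)*(h + 2)*(h^3 - 2*h^2 - 16*h + 32) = (h - 3)*(h - 2)*(h + 2)*(h^2 - 16) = (h - 4)*(h - 3)*(h - 2)*(h + 2)*(h + 4)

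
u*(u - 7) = u^2 - 7*u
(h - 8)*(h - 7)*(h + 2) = h^3 - 13*h^2 + 26*h + 112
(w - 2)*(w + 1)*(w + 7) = w^3 + 6*w^2 - 9*w - 14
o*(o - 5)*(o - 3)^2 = o^4 - 11*o^3 + 39*o^2 - 45*o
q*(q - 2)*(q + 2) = q^3 - 4*q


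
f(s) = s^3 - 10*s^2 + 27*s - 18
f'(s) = 3*s^2 - 20*s + 27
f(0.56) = -5.84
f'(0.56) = 16.74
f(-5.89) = -728.29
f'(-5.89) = 248.88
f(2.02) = 3.98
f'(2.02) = -1.16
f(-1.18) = -65.43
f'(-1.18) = 54.78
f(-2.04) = -123.19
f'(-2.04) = 80.28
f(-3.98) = -346.91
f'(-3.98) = 154.12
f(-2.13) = -130.54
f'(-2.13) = 83.21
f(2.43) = 2.91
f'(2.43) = -3.89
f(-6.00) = -756.00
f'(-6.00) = 255.00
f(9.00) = 144.00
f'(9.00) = 90.00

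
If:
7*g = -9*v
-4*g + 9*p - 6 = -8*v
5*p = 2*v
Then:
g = -135/293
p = 42/293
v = 105/293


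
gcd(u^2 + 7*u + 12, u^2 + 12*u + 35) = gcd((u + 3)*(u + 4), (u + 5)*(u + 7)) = 1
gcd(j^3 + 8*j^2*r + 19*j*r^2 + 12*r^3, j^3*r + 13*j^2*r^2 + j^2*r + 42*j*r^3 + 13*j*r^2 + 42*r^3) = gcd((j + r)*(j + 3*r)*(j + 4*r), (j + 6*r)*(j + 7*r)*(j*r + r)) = 1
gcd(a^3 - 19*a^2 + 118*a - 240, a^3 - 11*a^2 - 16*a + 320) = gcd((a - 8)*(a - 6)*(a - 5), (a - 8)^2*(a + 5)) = a - 8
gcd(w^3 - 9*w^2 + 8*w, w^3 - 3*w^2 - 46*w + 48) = w^2 - 9*w + 8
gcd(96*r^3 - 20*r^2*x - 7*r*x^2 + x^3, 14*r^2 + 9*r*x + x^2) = 1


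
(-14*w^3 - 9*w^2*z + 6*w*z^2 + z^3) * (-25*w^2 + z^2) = 350*w^5 + 225*w^4*z - 164*w^3*z^2 - 34*w^2*z^3 + 6*w*z^4 + z^5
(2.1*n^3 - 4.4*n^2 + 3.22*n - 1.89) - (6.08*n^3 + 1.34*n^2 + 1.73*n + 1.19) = -3.98*n^3 - 5.74*n^2 + 1.49*n - 3.08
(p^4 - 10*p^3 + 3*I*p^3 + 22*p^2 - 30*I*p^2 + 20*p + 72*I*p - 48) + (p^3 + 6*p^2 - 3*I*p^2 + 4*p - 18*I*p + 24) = p^4 - 9*p^3 + 3*I*p^3 + 28*p^2 - 33*I*p^2 + 24*p + 54*I*p - 24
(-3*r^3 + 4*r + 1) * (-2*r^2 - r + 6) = 6*r^5 + 3*r^4 - 26*r^3 - 6*r^2 + 23*r + 6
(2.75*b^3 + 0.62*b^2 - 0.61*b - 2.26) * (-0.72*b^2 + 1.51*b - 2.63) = -1.98*b^5 + 3.7061*b^4 - 5.8571*b^3 - 0.9245*b^2 - 1.8083*b + 5.9438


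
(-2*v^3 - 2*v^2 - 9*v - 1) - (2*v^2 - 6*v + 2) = -2*v^3 - 4*v^2 - 3*v - 3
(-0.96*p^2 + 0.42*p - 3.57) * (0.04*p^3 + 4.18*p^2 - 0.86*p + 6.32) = -0.0384*p^5 - 3.996*p^4 + 2.4384*p^3 - 21.351*p^2 + 5.7246*p - 22.5624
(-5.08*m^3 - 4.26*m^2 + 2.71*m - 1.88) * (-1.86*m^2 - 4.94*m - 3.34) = 9.4488*m^5 + 33.0188*m^4 + 32.971*m^3 + 4.3378*m^2 + 0.235800000000001*m + 6.2792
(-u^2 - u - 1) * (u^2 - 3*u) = -u^4 + 2*u^3 + 2*u^2 + 3*u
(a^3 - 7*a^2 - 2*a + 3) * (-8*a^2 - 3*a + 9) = -8*a^5 + 53*a^4 + 46*a^3 - 81*a^2 - 27*a + 27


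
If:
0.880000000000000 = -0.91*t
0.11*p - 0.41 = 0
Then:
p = 3.73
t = -0.97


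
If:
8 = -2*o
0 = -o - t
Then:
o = -4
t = 4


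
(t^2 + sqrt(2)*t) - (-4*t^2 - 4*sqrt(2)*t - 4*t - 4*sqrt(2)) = 5*t^2 + 4*t + 5*sqrt(2)*t + 4*sqrt(2)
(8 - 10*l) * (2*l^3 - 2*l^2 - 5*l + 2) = -20*l^4 + 36*l^3 + 34*l^2 - 60*l + 16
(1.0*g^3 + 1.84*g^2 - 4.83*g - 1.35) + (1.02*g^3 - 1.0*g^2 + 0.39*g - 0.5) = 2.02*g^3 + 0.84*g^2 - 4.44*g - 1.85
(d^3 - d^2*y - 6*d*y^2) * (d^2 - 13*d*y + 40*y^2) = d^5 - 14*d^4*y + 47*d^3*y^2 + 38*d^2*y^3 - 240*d*y^4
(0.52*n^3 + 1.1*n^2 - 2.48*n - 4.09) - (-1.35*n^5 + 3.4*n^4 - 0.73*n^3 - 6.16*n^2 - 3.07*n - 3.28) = 1.35*n^5 - 3.4*n^4 + 1.25*n^3 + 7.26*n^2 + 0.59*n - 0.81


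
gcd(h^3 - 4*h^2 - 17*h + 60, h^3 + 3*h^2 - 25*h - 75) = h - 5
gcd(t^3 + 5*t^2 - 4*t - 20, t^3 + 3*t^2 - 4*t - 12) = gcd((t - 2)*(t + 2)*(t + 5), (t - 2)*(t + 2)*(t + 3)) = t^2 - 4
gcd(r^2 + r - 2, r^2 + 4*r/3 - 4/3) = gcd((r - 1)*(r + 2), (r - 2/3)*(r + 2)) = r + 2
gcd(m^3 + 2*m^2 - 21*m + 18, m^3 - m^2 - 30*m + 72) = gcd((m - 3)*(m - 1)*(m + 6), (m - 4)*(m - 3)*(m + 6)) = m^2 + 3*m - 18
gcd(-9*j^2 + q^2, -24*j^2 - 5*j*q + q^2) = 3*j + q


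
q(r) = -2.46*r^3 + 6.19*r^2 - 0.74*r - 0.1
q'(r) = -7.38*r^2 + 12.38*r - 0.74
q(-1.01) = 9.50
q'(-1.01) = -20.77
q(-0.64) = 3.55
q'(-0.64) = -11.69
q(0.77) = 1.88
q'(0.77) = 4.42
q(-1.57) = 25.84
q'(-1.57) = -38.37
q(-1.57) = 25.84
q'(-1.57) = -38.37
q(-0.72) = 4.56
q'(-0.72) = -13.48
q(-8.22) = 1790.55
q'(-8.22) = -601.16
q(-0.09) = 0.02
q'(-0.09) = -1.91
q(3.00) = -13.03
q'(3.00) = -30.02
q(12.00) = -3368.50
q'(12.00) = -914.90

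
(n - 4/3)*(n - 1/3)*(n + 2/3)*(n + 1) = n^4 - 5*n^2/3 - 10*n/27 + 8/27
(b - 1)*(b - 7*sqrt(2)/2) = b^2 - 7*sqrt(2)*b/2 - b + 7*sqrt(2)/2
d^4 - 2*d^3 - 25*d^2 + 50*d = d*(d - 5)*(d - 2)*(d + 5)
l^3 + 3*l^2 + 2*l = l*(l + 1)*(l + 2)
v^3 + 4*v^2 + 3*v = v*(v + 1)*(v + 3)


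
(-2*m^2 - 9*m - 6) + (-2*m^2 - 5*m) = -4*m^2 - 14*m - 6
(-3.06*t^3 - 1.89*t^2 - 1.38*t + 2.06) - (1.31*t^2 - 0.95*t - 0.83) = -3.06*t^3 - 3.2*t^2 - 0.43*t + 2.89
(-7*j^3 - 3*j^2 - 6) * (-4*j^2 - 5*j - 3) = 28*j^5 + 47*j^4 + 36*j^3 + 33*j^2 + 30*j + 18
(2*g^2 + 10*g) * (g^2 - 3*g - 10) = 2*g^4 + 4*g^3 - 50*g^2 - 100*g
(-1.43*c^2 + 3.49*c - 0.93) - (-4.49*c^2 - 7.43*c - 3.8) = 3.06*c^2 + 10.92*c + 2.87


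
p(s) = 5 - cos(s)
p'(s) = sin(s)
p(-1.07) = 4.52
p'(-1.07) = -0.88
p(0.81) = 4.31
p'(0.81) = 0.72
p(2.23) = 5.61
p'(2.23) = 0.79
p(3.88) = 5.74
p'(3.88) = -0.67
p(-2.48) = 5.79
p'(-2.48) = -0.61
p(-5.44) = 4.33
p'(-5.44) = 0.75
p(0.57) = 4.16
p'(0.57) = 0.54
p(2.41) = 5.74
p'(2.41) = 0.67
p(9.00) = 5.91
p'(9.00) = 0.41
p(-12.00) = 4.16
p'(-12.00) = 0.54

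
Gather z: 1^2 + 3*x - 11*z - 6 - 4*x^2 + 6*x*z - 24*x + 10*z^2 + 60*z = -4*x^2 - 21*x + 10*z^2 + z*(6*x + 49) - 5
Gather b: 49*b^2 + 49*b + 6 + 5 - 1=49*b^2 + 49*b + 10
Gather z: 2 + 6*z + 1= 6*z + 3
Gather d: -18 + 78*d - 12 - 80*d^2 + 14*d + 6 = -80*d^2 + 92*d - 24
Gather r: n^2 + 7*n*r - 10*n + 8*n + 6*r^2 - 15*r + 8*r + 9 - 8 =n^2 - 2*n + 6*r^2 + r*(7*n - 7) + 1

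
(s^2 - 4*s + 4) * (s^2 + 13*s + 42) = s^4 + 9*s^3 - 6*s^2 - 116*s + 168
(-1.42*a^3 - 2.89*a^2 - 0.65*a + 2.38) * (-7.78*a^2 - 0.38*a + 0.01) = 11.0476*a^5 + 23.0238*a^4 + 6.141*a^3 - 18.2983*a^2 - 0.9109*a + 0.0238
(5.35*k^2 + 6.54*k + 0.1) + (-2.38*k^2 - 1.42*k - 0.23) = 2.97*k^2 + 5.12*k - 0.13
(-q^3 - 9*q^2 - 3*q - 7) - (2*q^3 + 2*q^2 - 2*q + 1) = -3*q^3 - 11*q^2 - q - 8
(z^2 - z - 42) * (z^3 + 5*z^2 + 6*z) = z^5 + 4*z^4 - 41*z^3 - 216*z^2 - 252*z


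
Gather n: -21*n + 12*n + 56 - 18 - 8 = 30 - 9*n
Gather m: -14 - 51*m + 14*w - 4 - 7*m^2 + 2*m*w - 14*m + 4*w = -7*m^2 + m*(2*w - 65) + 18*w - 18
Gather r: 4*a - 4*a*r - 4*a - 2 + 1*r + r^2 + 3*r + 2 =r^2 + r*(4 - 4*a)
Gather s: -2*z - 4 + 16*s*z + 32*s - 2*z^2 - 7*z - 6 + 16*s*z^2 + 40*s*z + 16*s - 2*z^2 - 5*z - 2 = s*(16*z^2 + 56*z + 48) - 4*z^2 - 14*z - 12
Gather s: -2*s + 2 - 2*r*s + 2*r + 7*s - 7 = 2*r + s*(5 - 2*r) - 5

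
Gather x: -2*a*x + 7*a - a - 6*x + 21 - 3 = 6*a + x*(-2*a - 6) + 18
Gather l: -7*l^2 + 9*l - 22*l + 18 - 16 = -7*l^2 - 13*l + 2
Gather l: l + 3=l + 3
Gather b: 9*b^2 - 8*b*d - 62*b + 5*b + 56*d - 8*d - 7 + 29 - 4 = 9*b^2 + b*(-8*d - 57) + 48*d + 18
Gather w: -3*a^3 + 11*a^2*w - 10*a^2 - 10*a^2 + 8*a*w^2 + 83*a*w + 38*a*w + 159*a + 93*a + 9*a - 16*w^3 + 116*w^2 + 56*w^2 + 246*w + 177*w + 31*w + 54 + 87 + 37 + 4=-3*a^3 - 20*a^2 + 261*a - 16*w^3 + w^2*(8*a + 172) + w*(11*a^2 + 121*a + 454) + 182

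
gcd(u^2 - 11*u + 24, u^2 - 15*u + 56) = u - 8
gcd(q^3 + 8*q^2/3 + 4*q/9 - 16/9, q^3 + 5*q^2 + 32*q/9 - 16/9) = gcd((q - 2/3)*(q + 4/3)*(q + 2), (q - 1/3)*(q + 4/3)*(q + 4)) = q + 4/3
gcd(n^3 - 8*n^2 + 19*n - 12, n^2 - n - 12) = n - 4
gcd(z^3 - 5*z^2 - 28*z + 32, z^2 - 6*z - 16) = z - 8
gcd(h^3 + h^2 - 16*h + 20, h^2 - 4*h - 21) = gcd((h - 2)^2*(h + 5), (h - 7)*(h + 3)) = 1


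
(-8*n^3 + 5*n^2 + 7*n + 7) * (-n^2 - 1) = 8*n^5 - 5*n^4 + n^3 - 12*n^2 - 7*n - 7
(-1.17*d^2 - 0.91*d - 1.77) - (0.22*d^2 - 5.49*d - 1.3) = -1.39*d^2 + 4.58*d - 0.47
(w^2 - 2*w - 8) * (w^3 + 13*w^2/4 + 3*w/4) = w^5 + 5*w^4/4 - 55*w^3/4 - 55*w^2/2 - 6*w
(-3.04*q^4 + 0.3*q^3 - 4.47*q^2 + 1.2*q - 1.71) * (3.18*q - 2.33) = -9.6672*q^5 + 8.0372*q^4 - 14.9136*q^3 + 14.2311*q^2 - 8.2338*q + 3.9843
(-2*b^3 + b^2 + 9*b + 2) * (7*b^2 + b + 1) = -14*b^5 + 5*b^4 + 62*b^3 + 24*b^2 + 11*b + 2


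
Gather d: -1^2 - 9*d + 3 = 2 - 9*d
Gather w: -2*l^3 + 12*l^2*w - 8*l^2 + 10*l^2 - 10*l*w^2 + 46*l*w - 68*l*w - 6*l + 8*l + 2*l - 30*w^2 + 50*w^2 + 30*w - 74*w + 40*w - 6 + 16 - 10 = -2*l^3 + 2*l^2 + 4*l + w^2*(20 - 10*l) + w*(12*l^2 - 22*l - 4)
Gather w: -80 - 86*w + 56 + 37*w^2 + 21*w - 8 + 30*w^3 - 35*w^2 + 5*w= 30*w^3 + 2*w^2 - 60*w - 32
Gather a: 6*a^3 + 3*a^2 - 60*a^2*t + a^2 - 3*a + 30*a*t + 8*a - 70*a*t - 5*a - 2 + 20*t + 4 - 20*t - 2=6*a^3 + a^2*(4 - 60*t) - 40*a*t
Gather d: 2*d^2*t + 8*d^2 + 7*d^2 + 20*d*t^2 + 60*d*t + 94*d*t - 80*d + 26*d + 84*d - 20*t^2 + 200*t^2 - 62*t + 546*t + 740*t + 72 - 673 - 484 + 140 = d^2*(2*t + 15) + d*(20*t^2 + 154*t + 30) + 180*t^2 + 1224*t - 945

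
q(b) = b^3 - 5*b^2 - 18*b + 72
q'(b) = 3*b^2 - 10*b - 18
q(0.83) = 54.19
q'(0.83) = -24.23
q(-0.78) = 82.52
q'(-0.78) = -8.37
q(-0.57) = 80.45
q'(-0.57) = -11.33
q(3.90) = -14.93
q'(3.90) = -11.37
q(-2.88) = 58.48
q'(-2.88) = 35.68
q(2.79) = 4.58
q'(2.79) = -22.55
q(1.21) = 44.67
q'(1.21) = -25.71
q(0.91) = 52.23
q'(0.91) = -24.62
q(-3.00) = 54.00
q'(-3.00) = 39.00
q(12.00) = 864.00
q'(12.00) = 294.00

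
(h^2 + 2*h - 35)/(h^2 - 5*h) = (h + 7)/h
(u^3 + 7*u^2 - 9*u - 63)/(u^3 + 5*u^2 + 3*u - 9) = (u^2 + 4*u - 21)/(u^2 + 2*u - 3)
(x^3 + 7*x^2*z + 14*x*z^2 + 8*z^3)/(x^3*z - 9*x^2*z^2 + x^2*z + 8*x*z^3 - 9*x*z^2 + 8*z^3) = (x^3 + 7*x^2*z + 14*x*z^2 + 8*z^3)/(z*(x^3 - 9*x^2*z + x^2 + 8*x*z^2 - 9*x*z + 8*z^2))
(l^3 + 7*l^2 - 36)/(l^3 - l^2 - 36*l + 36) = (l^2 + l - 6)/(l^2 - 7*l + 6)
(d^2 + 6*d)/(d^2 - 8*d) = (d + 6)/(d - 8)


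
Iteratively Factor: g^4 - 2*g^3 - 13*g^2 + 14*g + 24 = (g - 2)*(g^3 - 13*g - 12) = (g - 2)*(g + 1)*(g^2 - g - 12) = (g - 2)*(g + 1)*(g + 3)*(g - 4)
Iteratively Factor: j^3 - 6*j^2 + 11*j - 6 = (j - 1)*(j^2 - 5*j + 6) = (j - 2)*(j - 1)*(j - 3)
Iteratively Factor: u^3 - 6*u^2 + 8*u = (u - 4)*(u^2 - 2*u) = (u - 4)*(u - 2)*(u)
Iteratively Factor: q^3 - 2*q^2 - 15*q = (q)*(q^2 - 2*q - 15) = q*(q + 3)*(q - 5)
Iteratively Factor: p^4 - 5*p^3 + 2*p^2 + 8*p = (p)*(p^3 - 5*p^2 + 2*p + 8) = p*(p - 2)*(p^2 - 3*p - 4) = p*(p - 2)*(p + 1)*(p - 4)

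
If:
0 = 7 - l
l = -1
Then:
No Solution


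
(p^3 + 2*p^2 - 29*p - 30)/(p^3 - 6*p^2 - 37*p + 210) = (p + 1)/(p - 7)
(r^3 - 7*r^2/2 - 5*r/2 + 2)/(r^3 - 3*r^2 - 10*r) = (-2*r^3 + 7*r^2 + 5*r - 4)/(2*r*(-r^2 + 3*r + 10))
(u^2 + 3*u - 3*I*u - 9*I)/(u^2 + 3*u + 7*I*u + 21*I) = (u - 3*I)/(u + 7*I)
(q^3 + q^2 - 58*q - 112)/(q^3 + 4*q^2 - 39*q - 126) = (q^2 - 6*q - 16)/(q^2 - 3*q - 18)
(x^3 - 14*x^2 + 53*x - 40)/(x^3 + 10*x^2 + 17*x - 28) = (x^2 - 13*x + 40)/(x^2 + 11*x + 28)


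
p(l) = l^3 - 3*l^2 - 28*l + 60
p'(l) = 3*l^2 - 6*l - 28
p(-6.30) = -132.72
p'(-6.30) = 128.87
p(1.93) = 1.97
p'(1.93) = -28.41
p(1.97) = 0.84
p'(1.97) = -28.18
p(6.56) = 29.52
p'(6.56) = 61.74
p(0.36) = 49.58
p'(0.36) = -29.77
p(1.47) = 15.53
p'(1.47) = -30.34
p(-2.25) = 96.42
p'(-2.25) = 0.69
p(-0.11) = 63.04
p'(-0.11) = -27.30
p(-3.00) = 90.00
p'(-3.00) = 17.00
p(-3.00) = 90.00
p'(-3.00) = 17.00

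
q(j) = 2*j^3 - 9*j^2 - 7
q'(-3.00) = 108.00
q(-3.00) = -142.00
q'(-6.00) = 324.00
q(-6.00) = -763.00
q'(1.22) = -13.03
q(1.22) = -16.76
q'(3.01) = 0.18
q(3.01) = -34.00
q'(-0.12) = 2.25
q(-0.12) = -7.13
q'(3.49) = 10.26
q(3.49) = -31.60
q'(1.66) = -13.35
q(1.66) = -22.65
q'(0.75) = -10.12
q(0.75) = -11.22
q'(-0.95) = 22.52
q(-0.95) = -16.84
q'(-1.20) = 30.24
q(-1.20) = -23.42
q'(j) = 6*j^2 - 18*j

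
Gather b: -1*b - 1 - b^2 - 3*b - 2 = -b^2 - 4*b - 3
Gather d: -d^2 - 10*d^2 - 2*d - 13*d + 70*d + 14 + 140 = -11*d^2 + 55*d + 154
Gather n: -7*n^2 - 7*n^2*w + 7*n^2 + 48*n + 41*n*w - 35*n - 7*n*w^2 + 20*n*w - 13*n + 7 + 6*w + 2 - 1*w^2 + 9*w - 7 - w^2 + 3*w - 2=-7*n^2*w + n*(-7*w^2 + 61*w) - 2*w^2 + 18*w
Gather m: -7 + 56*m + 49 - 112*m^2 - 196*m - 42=-112*m^2 - 140*m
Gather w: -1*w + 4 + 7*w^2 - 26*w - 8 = 7*w^2 - 27*w - 4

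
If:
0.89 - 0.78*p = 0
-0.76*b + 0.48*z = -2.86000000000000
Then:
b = 0.631578947368421*z + 3.76315789473684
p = 1.14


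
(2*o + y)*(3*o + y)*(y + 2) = 6*o^2*y + 12*o^2 + 5*o*y^2 + 10*o*y + y^3 + 2*y^2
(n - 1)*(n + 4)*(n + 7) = n^3 + 10*n^2 + 17*n - 28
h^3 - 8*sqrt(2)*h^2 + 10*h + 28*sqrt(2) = (h - 7*sqrt(2))*(h - 2*sqrt(2))*(h + sqrt(2))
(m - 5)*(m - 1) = m^2 - 6*m + 5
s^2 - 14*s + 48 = (s - 8)*(s - 6)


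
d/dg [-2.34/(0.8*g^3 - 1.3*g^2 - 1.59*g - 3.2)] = (5.616*g^2 - 6.084*g - 3.7206)/(-0.8*g^3 + 1.3*g^2 + 1.59*g + 3.2)^2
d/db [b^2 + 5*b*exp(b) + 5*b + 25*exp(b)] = 5*b*exp(b) + 2*b + 30*exp(b) + 5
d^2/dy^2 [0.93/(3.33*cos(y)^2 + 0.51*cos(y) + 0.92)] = (-41.250708*(1 - cos(y)^2)^2 - 4.738257*cos(y)^3 - 9.47065499999999*cos(y)^2 + 9.91287*cos(y) + 36.036198)/(3.33*cos(y)^2 + 0.51*cos(y) + 0.92)^3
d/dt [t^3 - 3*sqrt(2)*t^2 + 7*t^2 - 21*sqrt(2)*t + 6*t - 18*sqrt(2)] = 3*t^2 - 6*sqrt(2)*t + 14*t - 21*sqrt(2) + 6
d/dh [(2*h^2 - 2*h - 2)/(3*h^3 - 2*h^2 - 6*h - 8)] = 2*(-3*h^4 + 6*h^3 + h^2 - 20*h + 2)/(9*h^6 - 12*h^5 - 32*h^4 - 24*h^3 + 68*h^2 + 96*h + 64)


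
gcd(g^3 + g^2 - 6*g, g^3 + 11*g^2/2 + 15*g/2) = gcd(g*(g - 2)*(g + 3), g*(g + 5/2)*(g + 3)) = g^2 + 3*g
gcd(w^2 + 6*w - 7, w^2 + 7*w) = w + 7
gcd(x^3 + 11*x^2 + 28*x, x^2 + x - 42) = x + 7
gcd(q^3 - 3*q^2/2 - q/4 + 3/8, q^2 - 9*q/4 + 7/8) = q - 1/2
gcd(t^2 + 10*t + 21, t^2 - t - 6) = 1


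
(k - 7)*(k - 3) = k^2 - 10*k + 21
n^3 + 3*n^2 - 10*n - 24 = (n - 3)*(n + 2)*(n + 4)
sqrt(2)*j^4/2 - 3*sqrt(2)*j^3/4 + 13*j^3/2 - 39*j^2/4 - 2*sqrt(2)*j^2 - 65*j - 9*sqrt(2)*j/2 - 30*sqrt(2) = (j - 4)*(j + 5/2)*(j + 6*sqrt(2))*(sqrt(2)*j/2 + 1/2)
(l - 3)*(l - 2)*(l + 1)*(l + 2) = l^4 - 2*l^3 - 7*l^2 + 8*l + 12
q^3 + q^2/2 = q^2*(q + 1/2)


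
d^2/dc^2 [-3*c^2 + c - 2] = -6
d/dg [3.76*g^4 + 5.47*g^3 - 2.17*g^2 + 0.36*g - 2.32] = 15.04*g^3 + 16.41*g^2 - 4.34*g + 0.36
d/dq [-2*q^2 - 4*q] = -4*q - 4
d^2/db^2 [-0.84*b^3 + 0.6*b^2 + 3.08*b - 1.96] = 1.2 - 5.04*b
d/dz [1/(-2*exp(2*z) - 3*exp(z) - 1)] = (4*exp(z) + 3)*exp(z)/(2*exp(2*z) + 3*exp(z) + 1)^2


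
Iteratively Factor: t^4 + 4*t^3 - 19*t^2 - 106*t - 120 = (t + 2)*(t^3 + 2*t^2 - 23*t - 60) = (t - 5)*(t + 2)*(t^2 + 7*t + 12) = (t - 5)*(t + 2)*(t + 3)*(t + 4)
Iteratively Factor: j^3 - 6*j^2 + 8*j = (j - 4)*(j^2 - 2*j) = j*(j - 4)*(j - 2)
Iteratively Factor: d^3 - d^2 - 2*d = (d - 2)*(d^2 + d) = d*(d - 2)*(d + 1)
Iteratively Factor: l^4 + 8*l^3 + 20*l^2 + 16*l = (l + 2)*(l^3 + 6*l^2 + 8*l) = (l + 2)*(l + 4)*(l^2 + 2*l) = l*(l + 2)*(l + 4)*(l + 2)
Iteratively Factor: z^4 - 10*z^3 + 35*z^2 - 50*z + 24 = (z - 2)*(z^3 - 8*z^2 + 19*z - 12) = (z - 4)*(z - 2)*(z^2 - 4*z + 3) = (z - 4)*(z - 3)*(z - 2)*(z - 1)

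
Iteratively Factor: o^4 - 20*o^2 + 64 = (o + 4)*(o^3 - 4*o^2 - 4*o + 16) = (o - 2)*(o + 4)*(o^2 - 2*o - 8) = (o - 4)*(o - 2)*(o + 4)*(o + 2)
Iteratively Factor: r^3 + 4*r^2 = (r)*(r^2 + 4*r) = r^2*(r + 4)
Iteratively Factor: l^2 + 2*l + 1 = (l + 1)*(l + 1)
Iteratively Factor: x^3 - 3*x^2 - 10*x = (x + 2)*(x^2 - 5*x) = x*(x + 2)*(x - 5)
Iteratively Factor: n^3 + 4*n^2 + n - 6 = (n + 2)*(n^2 + 2*n - 3) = (n - 1)*(n + 2)*(n + 3)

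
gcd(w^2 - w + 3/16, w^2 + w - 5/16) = w - 1/4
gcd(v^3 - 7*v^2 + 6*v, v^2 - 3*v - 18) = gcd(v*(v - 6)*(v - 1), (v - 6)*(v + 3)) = v - 6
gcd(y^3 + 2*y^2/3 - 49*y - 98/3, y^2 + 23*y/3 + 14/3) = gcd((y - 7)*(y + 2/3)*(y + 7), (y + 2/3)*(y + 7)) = y^2 + 23*y/3 + 14/3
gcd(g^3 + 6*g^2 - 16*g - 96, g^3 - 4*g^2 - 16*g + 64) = g^2 - 16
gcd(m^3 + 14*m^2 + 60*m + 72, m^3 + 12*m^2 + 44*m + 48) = m^2 + 8*m + 12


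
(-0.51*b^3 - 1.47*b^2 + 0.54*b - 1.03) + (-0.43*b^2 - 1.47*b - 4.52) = -0.51*b^3 - 1.9*b^2 - 0.93*b - 5.55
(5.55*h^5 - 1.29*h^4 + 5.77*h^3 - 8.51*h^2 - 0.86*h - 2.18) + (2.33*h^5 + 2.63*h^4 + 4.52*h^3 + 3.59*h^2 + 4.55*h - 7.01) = 7.88*h^5 + 1.34*h^4 + 10.29*h^3 - 4.92*h^2 + 3.69*h - 9.19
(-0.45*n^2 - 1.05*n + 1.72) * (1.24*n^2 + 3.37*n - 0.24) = -0.558*n^4 - 2.8185*n^3 - 1.2977*n^2 + 6.0484*n - 0.4128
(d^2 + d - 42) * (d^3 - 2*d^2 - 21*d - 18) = d^5 - d^4 - 65*d^3 + 45*d^2 + 864*d + 756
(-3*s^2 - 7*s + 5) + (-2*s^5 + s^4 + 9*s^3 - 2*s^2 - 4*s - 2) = -2*s^5 + s^4 + 9*s^3 - 5*s^2 - 11*s + 3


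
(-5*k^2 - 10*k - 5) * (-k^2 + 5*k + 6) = 5*k^4 - 15*k^3 - 75*k^2 - 85*k - 30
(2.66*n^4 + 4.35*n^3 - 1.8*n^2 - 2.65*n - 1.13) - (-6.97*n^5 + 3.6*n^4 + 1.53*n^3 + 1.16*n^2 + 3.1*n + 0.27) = 6.97*n^5 - 0.94*n^4 + 2.82*n^3 - 2.96*n^2 - 5.75*n - 1.4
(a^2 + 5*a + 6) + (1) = a^2 + 5*a + 7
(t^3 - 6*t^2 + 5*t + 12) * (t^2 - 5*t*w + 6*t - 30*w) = t^5 - 5*t^4*w - 31*t^3 + 155*t^2*w + 42*t^2 - 210*t*w + 72*t - 360*w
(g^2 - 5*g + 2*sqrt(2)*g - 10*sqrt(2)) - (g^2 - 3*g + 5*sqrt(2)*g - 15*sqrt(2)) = -3*sqrt(2)*g - 2*g + 5*sqrt(2)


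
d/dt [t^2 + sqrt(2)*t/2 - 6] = 2*t + sqrt(2)/2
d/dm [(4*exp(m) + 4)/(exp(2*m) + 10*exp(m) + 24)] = 4*(-2*(exp(m) + 1)*(exp(m) + 5) + exp(2*m) + 10*exp(m) + 24)*exp(m)/(exp(2*m) + 10*exp(m) + 24)^2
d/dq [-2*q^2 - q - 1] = -4*q - 1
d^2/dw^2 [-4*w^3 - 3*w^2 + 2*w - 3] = -24*w - 6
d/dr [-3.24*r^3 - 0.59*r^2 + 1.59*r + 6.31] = -9.72*r^2 - 1.18*r + 1.59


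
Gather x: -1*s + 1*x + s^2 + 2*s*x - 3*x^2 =s^2 - s - 3*x^2 + x*(2*s + 1)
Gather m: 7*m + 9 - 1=7*m + 8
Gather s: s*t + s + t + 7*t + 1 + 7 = s*(t + 1) + 8*t + 8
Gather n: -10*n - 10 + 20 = 10 - 10*n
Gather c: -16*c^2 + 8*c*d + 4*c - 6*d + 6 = -16*c^2 + c*(8*d + 4) - 6*d + 6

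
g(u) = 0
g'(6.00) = 0.00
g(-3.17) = 0.00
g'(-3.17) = 0.00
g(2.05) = 0.00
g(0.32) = 0.00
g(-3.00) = 0.00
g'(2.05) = 0.00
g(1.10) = 0.00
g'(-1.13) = 0.00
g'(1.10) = 0.00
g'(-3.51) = 0.00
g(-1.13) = 0.00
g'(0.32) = 0.00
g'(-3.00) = 0.00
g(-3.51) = 0.00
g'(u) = 0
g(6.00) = 0.00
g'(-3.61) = 0.00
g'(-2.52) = 0.00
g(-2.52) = 0.00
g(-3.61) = 0.00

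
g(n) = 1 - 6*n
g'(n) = -6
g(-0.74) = 5.44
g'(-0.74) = -6.00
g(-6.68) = 41.08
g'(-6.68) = -6.00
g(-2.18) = 14.08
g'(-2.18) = -6.00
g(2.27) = -12.62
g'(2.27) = -6.00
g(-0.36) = 3.16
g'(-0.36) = -6.00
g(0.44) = -1.64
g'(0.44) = -6.00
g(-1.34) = 9.04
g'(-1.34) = -6.00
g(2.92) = -16.52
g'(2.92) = -6.00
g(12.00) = -71.00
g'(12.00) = -6.00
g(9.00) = -53.00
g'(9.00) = -6.00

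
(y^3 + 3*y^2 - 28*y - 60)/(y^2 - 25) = (y^2 + 8*y + 12)/(y + 5)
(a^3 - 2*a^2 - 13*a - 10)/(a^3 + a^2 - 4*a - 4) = (a - 5)/(a - 2)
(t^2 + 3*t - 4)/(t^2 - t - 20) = (t - 1)/(t - 5)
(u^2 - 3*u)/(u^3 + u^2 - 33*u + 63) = u/(u^2 + 4*u - 21)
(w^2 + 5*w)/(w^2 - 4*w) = (w + 5)/(w - 4)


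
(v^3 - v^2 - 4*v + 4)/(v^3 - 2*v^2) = (v^2 + v - 2)/v^2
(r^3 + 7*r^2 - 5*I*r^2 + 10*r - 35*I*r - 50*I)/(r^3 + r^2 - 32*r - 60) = (r - 5*I)/(r - 6)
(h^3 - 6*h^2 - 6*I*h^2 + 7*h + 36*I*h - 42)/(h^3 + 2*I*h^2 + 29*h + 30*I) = (h^2 - h*(6 + 7*I) + 42*I)/(h^2 + I*h + 30)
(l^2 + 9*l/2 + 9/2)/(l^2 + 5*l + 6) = (l + 3/2)/(l + 2)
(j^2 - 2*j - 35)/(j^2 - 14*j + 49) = (j + 5)/(j - 7)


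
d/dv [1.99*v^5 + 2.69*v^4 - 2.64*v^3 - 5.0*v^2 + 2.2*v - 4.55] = 9.95*v^4 + 10.76*v^3 - 7.92*v^2 - 10.0*v + 2.2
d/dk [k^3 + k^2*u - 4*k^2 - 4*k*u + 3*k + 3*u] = 3*k^2 + 2*k*u - 8*k - 4*u + 3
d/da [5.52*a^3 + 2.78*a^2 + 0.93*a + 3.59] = 16.56*a^2 + 5.56*a + 0.93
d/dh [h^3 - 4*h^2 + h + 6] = 3*h^2 - 8*h + 1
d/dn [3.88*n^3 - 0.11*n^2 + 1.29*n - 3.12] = 11.64*n^2 - 0.22*n + 1.29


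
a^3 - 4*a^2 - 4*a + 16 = (a - 4)*(a - 2)*(a + 2)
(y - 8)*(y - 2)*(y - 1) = y^3 - 11*y^2 + 26*y - 16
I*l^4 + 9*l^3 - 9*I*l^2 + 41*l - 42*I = (l - 7*I)*(l - 3*I)*(l + 2*I)*(I*l + 1)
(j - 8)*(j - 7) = j^2 - 15*j + 56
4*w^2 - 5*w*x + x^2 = (-4*w + x)*(-w + x)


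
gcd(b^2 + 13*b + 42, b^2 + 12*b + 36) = b + 6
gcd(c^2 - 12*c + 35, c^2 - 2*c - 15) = c - 5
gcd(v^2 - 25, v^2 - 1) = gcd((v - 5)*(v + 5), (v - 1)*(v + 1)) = 1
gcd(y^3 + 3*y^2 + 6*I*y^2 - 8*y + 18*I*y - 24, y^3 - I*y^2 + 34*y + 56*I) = y^2 + 6*I*y - 8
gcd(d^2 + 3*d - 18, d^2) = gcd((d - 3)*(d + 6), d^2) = 1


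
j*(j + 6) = j^2 + 6*j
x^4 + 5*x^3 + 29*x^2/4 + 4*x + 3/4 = (x + 1/2)^2*(x + 1)*(x + 3)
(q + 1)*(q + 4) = q^2 + 5*q + 4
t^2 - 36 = (t - 6)*(t + 6)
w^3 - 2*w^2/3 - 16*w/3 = w*(w - 8/3)*(w + 2)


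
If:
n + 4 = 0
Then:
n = -4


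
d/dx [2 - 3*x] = -3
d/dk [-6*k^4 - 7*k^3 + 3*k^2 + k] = -24*k^3 - 21*k^2 + 6*k + 1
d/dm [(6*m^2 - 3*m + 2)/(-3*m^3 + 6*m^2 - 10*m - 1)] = (18*m^4 - 18*m^3 - 24*m^2 - 36*m + 23)/(9*m^6 - 36*m^5 + 96*m^4 - 114*m^3 + 88*m^2 + 20*m + 1)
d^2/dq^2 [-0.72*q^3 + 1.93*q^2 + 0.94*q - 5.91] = 3.86 - 4.32*q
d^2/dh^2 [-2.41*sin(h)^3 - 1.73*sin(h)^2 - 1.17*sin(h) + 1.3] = 2.9775*sin(h) - 5.4225*sin(3*h) - 3.46*cos(2*h)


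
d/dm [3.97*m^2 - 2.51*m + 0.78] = 7.94*m - 2.51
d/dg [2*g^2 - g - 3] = 4*g - 1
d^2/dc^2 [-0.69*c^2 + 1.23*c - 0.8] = -1.38000000000000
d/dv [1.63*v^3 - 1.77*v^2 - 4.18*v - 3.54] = 4.89*v^2 - 3.54*v - 4.18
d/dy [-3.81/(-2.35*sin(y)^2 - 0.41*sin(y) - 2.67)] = -(17.907*sin(y) + 1.5621)*cos(y)/(2.35*sin(y)^2 + 0.41*sin(y) + 2.67)^2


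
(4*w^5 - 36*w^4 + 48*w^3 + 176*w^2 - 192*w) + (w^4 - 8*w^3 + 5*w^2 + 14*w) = 4*w^5 - 35*w^4 + 40*w^3 + 181*w^2 - 178*w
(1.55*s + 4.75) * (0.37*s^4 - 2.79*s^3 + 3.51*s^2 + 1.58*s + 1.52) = 0.5735*s^5 - 2.567*s^4 - 7.812*s^3 + 19.1215*s^2 + 9.861*s + 7.22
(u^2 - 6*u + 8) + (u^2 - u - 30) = 2*u^2 - 7*u - 22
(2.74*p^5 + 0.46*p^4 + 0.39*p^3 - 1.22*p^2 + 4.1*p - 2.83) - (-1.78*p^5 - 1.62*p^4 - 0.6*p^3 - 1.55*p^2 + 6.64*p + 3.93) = 4.52*p^5 + 2.08*p^4 + 0.99*p^3 + 0.33*p^2 - 2.54*p - 6.76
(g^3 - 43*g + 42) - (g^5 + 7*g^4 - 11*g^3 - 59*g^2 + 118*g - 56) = -g^5 - 7*g^4 + 12*g^3 + 59*g^2 - 161*g + 98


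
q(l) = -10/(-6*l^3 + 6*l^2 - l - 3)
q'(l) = -10*(18*l^2 - 12*l + 1)/(-6*l^3 + 6*l^2 - l - 3)^2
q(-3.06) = -0.04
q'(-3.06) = -0.04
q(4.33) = 0.03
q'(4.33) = -0.02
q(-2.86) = -0.05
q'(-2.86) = -0.05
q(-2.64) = -0.07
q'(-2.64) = -0.07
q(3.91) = 0.04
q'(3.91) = -0.03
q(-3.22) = -0.04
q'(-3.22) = -0.03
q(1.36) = 1.20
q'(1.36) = -2.57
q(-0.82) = -1.94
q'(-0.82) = -8.61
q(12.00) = 0.00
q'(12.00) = 0.00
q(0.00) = 3.33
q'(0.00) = -1.11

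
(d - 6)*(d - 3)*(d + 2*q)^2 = d^4 + 4*d^3*q - 9*d^3 + 4*d^2*q^2 - 36*d^2*q + 18*d^2 - 36*d*q^2 + 72*d*q + 72*q^2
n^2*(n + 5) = n^3 + 5*n^2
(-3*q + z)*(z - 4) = -3*q*z + 12*q + z^2 - 4*z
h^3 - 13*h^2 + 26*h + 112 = (h - 8)*(h - 7)*(h + 2)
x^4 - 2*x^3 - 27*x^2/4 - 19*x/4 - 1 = (x - 4)*(x + 1/2)^2*(x + 1)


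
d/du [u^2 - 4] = 2*u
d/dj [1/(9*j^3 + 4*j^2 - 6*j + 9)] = (-27*j^2 - 8*j + 6)/(9*j^3 + 4*j^2 - 6*j + 9)^2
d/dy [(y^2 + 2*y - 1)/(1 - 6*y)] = 2*(-3*y^2 + y - 2)/(36*y^2 - 12*y + 1)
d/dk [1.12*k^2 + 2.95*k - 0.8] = 2.24*k + 2.95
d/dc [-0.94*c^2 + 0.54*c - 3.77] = 0.54 - 1.88*c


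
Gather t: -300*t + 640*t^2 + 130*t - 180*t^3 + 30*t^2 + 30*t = -180*t^3 + 670*t^2 - 140*t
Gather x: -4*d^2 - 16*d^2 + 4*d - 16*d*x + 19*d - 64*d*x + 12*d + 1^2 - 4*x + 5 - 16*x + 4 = -20*d^2 + 35*d + x*(-80*d - 20) + 10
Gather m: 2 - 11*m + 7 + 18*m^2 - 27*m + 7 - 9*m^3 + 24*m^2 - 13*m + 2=-9*m^3 + 42*m^2 - 51*m + 18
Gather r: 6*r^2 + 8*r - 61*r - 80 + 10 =6*r^2 - 53*r - 70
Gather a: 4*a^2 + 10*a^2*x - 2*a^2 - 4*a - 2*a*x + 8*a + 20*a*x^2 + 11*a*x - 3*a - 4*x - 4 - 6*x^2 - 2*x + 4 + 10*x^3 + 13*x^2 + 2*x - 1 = a^2*(10*x + 2) + a*(20*x^2 + 9*x + 1) + 10*x^3 + 7*x^2 - 4*x - 1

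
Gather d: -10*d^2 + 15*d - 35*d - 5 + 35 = -10*d^2 - 20*d + 30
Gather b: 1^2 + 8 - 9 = 0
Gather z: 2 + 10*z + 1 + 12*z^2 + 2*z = 12*z^2 + 12*z + 3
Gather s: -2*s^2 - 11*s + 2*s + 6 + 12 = -2*s^2 - 9*s + 18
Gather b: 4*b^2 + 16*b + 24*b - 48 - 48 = 4*b^2 + 40*b - 96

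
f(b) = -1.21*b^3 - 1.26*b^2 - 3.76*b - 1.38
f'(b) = -3.63*b^2 - 2.52*b - 3.76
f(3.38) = -75.21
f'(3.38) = -53.75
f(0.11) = -1.81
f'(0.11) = -4.08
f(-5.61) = 193.69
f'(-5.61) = -103.87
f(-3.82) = 62.05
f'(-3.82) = -47.10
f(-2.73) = 24.11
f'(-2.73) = -23.93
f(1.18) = -9.56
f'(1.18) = -11.79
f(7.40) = -588.52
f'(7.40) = -221.19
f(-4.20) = 81.83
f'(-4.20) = -57.21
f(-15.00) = 3855.27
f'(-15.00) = -782.71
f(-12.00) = 1953.18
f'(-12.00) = -496.24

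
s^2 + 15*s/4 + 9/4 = (s + 3/4)*(s + 3)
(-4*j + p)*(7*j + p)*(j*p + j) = -28*j^3*p - 28*j^3 + 3*j^2*p^2 + 3*j^2*p + j*p^3 + j*p^2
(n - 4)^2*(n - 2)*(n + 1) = n^4 - 9*n^3 + 22*n^2 - 32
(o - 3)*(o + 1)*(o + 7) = o^3 + 5*o^2 - 17*o - 21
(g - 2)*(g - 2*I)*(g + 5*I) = g^3 - 2*g^2 + 3*I*g^2 + 10*g - 6*I*g - 20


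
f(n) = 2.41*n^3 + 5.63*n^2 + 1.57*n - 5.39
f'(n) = 7.23*n^2 + 11.26*n + 1.57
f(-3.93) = -70.89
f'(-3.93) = 68.98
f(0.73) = -0.31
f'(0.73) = 13.64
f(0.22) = -4.75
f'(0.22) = 4.40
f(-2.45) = -10.88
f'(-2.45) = 17.38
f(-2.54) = -12.55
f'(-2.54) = 19.61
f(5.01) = 446.85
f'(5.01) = 239.46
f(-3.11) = -28.31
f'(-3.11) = 36.48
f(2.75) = 91.62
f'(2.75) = 87.21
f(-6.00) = -332.69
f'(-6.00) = 194.29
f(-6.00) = -332.69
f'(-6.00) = 194.29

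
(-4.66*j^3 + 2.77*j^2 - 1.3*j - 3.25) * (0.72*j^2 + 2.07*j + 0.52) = -3.3552*j^5 - 7.6518*j^4 + 2.3747*j^3 - 3.5906*j^2 - 7.4035*j - 1.69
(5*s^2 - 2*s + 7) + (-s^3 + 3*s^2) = -s^3 + 8*s^2 - 2*s + 7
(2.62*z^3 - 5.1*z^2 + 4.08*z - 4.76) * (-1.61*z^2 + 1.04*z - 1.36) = -4.2182*z^5 + 10.9358*z^4 - 15.436*z^3 + 18.8428*z^2 - 10.4992*z + 6.4736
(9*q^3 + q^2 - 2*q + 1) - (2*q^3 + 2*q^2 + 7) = 7*q^3 - q^2 - 2*q - 6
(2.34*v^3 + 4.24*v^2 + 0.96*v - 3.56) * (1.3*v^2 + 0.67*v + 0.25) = 3.042*v^5 + 7.0798*v^4 + 4.6738*v^3 - 2.9248*v^2 - 2.1452*v - 0.89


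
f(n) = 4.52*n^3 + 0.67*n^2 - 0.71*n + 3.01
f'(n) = 13.56*n^2 + 1.34*n - 0.71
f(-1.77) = -18.70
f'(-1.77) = 39.40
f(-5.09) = -572.08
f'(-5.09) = 343.78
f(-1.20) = -2.98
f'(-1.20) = 17.21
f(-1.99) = -28.54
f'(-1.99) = 50.32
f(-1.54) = -10.82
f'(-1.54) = 29.39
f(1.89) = 34.58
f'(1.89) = 50.26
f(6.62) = 1339.00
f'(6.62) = 602.42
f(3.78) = 254.03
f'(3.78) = 198.11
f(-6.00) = -944.93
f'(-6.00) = 479.41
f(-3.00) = -110.87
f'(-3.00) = 117.31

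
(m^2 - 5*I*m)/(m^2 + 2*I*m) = (m - 5*I)/(m + 2*I)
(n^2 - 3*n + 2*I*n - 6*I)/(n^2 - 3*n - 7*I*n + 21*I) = (n + 2*I)/(n - 7*I)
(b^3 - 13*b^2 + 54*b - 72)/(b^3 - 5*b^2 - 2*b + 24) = (b - 6)/(b + 2)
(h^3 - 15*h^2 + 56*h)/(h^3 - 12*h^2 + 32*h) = (h - 7)/(h - 4)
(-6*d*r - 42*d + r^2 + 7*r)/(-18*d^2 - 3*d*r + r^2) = (r + 7)/(3*d + r)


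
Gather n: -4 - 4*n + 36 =32 - 4*n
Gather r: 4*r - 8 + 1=4*r - 7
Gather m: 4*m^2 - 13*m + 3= 4*m^2 - 13*m + 3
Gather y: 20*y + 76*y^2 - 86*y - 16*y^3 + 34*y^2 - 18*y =-16*y^3 + 110*y^2 - 84*y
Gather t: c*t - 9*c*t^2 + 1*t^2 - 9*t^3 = c*t - 9*t^3 + t^2*(1 - 9*c)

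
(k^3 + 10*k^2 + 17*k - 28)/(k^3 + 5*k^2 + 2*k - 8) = (k + 7)/(k + 2)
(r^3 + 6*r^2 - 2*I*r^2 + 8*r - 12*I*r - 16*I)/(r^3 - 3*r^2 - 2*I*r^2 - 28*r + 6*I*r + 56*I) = (r + 2)/(r - 7)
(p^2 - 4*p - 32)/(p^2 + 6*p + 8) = (p - 8)/(p + 2)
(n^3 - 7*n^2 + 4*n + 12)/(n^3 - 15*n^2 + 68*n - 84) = (n + 1)/(n - 7)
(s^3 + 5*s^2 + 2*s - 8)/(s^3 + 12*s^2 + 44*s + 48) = (s - 1)/(s + 6)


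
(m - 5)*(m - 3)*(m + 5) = m^3 - 3*m^2 - 25*m + 75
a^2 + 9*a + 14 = (a + 2)*(a + 7)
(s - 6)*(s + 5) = s^2 - s - 30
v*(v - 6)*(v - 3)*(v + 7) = v^4 - 2*v^3 - 45*v^2 + 126*v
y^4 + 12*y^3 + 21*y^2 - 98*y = y*(y - 2)*(y + 7)^2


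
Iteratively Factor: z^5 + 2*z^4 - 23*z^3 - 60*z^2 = (z + 3)*(z^4 - z^3 - 20*z^2) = z*(z + 3)*(z^3 - z^2 - 20*z) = z*(z + 3)*(z + 4)*(z^2 - 5*z) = z^2*(z + 3)*(z + 4)*(z - 5)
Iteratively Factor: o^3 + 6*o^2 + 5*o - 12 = (o - 1)*(o^2 + 7*o + 12) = (o - 1)*(o + 3)*(o + 4)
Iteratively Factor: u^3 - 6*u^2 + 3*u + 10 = (u + 1)*(u^2 - 7*u + 10) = (u - 5)*(u + 1)*(u - 2)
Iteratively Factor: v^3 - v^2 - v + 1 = (v + 1)*(v^2 - 2*v + 1) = (v - 1)*(v + 1)*(v - 1)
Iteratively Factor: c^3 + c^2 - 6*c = (c)*(c^2 + c - 6) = c*(c - 2)*(c + 3)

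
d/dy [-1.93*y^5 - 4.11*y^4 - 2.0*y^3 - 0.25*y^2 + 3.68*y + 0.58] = -9.65*y^4 - 16.44*y^3 - 6.0*y^2 - 0.5*y + 3.68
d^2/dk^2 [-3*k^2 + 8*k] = -6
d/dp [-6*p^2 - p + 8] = -12*p - 1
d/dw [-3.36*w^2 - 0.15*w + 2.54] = -6.72*w - 0.15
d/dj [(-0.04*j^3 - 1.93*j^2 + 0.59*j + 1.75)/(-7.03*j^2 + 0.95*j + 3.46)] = (0.2812*j^4 - 0.0760000000000005*j^3 + 1.899*j^2 + 11.2494*j + 0.3789)/(49.4209*j^4 - 13.357*j^3 - 47.7451*j^2 + 6.574*j + 11.9716)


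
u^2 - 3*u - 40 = (u - 8)*(u + 5)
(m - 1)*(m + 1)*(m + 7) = m^3 + 7*m^2 - m - 7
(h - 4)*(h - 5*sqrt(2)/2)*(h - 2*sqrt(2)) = h^3 - 9*sqrt(2)*h^2/2 - 4*h^2 + 10*h + 18*sqrt(2)*h - 40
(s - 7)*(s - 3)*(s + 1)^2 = s^4 - 8*s^3 + 2*s^2 + 32*s + 21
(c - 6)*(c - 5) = c^2 - 11*c + 30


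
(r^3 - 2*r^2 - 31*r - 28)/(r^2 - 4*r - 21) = (r^2 + 5*r + 4)/(r + 3)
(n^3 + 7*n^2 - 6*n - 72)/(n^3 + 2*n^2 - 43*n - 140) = (n^2 + 3*n - 18)/(n^2 - 2*n - 35)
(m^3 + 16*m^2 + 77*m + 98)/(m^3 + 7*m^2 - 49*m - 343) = (m + 2)/(m - 7)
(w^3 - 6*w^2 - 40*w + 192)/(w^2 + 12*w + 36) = (w^2 - 12*w + 32)/(w + 6)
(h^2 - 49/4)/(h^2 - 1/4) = (4*h^2 - 49)/(4*h^2 - 1)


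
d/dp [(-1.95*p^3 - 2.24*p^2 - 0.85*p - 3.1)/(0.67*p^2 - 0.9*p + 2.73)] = (-1.3065*p^4 + 3.51*p^3 - 13.385*p^2 - 8.0764*p - 5.1105)/(0.4489*p^4 - 1.206*p^3 + 4.4682*p^2 - 4.914*p + 7.4529)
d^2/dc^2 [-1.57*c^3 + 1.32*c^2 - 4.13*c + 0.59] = 2.64 - 9.42*c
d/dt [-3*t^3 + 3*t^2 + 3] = 3*t*(2 - 3*t)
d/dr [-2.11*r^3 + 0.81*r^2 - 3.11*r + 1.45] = -6.33*r^2 + 1.62*r - 3.11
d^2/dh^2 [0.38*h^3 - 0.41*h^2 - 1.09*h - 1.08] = 2.28*h - 0.82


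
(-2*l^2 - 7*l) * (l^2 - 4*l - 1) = -2*l^4 + l^3 + 30*l^2 + 7*l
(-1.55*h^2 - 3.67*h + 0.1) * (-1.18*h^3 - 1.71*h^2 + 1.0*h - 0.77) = 1.829*h^5 + 6.9811*h^4 + 4.6077*h^3 - 2.6475*h^2 + 2.9259*h - 0.077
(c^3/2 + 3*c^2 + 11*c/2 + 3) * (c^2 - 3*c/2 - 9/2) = c^5/2 + 9*c^4/4 - 5*c^3/4 - 75*c^2/4 - 117*c/4 - 27/2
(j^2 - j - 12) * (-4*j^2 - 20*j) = -4*j^4 - 16*j^3 + 68*j^2 + 240*j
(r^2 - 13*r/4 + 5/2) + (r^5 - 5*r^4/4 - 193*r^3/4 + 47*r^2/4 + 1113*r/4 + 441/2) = r^5 - 5*r^4/4 - 193*r^3/4 + 51*r^2/4 + 275*r + 223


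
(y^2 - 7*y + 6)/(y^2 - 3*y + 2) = (y - 6)/(y - 2)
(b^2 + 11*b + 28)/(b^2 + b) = (b^2 + 11*b + 28)/(b*(b + 1))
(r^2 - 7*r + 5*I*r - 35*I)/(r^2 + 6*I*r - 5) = (r - 7)/(r + I)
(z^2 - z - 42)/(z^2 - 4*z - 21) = (z + 6)/(z + 3)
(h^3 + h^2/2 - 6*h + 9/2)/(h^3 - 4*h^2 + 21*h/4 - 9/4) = 2*(h + 3)/(2*h - 3)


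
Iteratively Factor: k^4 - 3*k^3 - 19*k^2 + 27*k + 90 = (k - 3)*(k^3 - 19*k - 30) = (k - 5)*(k - 3)*(k^2 + 5*k + 6) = (k - 5)*(k - 3)*(k + 2)*(k + 3)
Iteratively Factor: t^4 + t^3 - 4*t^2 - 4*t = (t - 2)*(t^3 + 3*t^2 + 2*t) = (t - 2)*(t + 2)*(t^2 + t) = t*(t - 2)*(t + 2)*(t + 1)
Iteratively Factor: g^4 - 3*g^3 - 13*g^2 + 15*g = (g + 3)*(g^3 - 6*g^2 + 5*g) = (g - 1)*(g + 3)*(g^2 - 5*g) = g*(g - 1)*(g + 3)*(g - 5)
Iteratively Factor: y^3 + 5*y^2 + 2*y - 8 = (y + 2)*(y^2 + 3*y - 4) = (y - 1)*(y + 2)*(y + 4)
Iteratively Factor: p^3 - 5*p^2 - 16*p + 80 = (p - 4)*(p^2 - p - 20) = (p - 5)*(p - 4)*(p + 4)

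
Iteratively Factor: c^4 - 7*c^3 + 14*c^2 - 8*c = (c - 1)*(c^3 - 6*c^2 + 8*c) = c*(c - 1)*(c^2 - 6*c + 8) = c*(c - 2)*(c - 1)*(c - 4)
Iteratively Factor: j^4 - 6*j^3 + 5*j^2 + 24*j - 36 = (j - 2)*(j^3 - 4*j^2 - 3*j + 18) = (j - 3)*(j - 2)*(j^2 - j - 6) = (j - 3)^2*(j - 2)*(j + 2)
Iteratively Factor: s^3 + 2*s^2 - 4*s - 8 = (s + 2)*(s^2 - 4) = (s - 2)*(s + 2)*(s + 2)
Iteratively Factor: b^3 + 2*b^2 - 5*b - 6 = (b + 1)*(b^2 + b - 6) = (b - 2)*(b + 1)*(b + 3)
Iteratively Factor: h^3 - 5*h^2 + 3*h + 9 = (h - 3)*(h^2 - 2*h - 3) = (h - 3)^2*(h + 1)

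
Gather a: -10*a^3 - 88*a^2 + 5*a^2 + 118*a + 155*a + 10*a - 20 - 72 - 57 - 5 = -10*a^3 - 83*a^2 + 283*a - 154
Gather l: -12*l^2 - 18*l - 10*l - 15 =-12*l^2 - 28*l - 15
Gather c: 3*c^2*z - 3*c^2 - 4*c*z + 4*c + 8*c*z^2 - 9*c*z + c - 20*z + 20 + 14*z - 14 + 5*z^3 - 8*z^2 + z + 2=c^2*(3*z - 3) + c*(8*z^2 - 13*z + 5) + 5*z^3 - 8*z^2 - 5*z + 8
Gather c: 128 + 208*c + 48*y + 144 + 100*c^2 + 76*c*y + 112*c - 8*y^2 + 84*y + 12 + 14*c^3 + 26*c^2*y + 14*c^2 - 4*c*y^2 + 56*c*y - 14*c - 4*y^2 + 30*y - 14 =14*c^3 + c^2*(26*y + 114) + c*(-4*y^2 + 132*y + 306) - 12*y^2 + 162*y + 270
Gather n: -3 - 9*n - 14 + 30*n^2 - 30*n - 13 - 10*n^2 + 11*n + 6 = 20*n^2 - 28*n - 24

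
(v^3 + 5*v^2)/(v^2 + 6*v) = v*(v + 5)/(v + 6)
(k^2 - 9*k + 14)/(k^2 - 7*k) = (k - 2)/k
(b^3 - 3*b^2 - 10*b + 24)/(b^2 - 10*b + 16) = (b^2 - b - 12)/(b - 8)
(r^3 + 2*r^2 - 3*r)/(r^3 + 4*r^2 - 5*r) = (r + 3)/(r + 5)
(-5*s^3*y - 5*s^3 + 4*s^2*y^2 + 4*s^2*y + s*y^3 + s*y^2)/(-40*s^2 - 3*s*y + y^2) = s*(-s*y - s + y^2 + y)/(-8*s + y)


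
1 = 1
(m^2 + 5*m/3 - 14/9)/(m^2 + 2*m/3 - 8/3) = (9*m^2 + 15*m - 14)/(3*(3*m^2 + 2*m - 8))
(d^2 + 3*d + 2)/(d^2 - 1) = (d + 2)/(d - 1)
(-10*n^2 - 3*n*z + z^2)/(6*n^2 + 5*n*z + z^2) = (-5*n + z)/(3*n + z)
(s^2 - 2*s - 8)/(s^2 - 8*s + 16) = (s + 2)/(s - 4)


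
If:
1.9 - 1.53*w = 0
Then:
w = 1.24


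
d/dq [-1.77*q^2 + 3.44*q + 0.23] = 3.44 - 3.54*q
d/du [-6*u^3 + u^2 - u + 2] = -18*u^2 + 2*u - 1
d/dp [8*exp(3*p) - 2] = 24*exp(3*p)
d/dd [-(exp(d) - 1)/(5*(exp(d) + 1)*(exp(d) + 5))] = (exp(2*d) - 2*exp(d) - 11)*exp(d)/(5*(exp(4*d) + 12*exp(3*d) + 46*exp(2*d) + 60*exp(d) + 25))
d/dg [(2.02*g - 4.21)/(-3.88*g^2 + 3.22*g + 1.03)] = (7.8376*g^2 - 32.6696*g + 15.6368)/(15.0544*g^4 - 24.9872*g^3 + 2.3756*g^2 + 6.6332*g + 1.0609)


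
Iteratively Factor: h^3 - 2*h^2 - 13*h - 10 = (h + 1)*(h^2 - 3*h - 10) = (h + 1)*(h + 2)*(h - 5)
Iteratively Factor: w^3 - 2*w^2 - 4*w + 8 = (w + 2)*(w^2 - 4*w + 4) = (w - 2)*(w + 2)*(w - 2)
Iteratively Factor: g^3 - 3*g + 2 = (g - 1)*(g^2 + g - 2) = (g - 1)^2*(g + 2)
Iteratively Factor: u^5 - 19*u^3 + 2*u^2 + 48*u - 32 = (u + 2)*(u^4 - 2*u^3 - 15*u^2 + 32*u - 16) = (u - 4)*(u + 2)*(u^3 + 2*u^2 - 7*u + 4) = (u - 4)*(u + 2)*(u + 4)*(u^2 - 2*u + 1) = (u - 4)*(u - 1)*(u + 2)*(u + 4)*(u - 1)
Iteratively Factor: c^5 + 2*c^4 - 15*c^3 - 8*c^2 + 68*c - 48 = (c + 4)*(c^4 - 2*c^3 - 7*c^2 + 20*c - 12) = (c - 1)*(c + 4)*(c^3 - c^2 - 8*c + 12) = (c - 2)*(c - 1)*(c + 4)*(c^2 + c - 6) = (c - 2)*(c - 1)*(c + 3)*(c + 4)*(c - 2)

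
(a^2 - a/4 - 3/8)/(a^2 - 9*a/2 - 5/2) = (a - 3/4)/(a - 5)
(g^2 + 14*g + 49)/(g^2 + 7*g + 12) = (g^2 + 14*g + 49)/(g^2 + 7*g + 12)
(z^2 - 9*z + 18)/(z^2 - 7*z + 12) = (z - 6)/(z - 4)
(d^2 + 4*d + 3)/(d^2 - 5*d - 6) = (d + 3)/(d - 6)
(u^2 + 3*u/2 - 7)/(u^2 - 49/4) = 2*(u - 2)/(2*u - 7)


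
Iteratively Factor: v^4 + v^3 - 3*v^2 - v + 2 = (v + 1)*(v^3 - 3*v + 2) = (v - 1)*(v + 1)*(v^2 + v - 2) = (v - 1)*(v + 1)*(v + 2)*(v - 1)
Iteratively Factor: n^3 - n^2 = (n - 1)*(n^2) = n*(n - 1)*(n)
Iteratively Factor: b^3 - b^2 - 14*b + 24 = (b - 2)*(b^2 + b - 12) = (b - 3)*(b - 2)*(b + 4)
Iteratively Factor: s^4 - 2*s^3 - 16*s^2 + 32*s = (s)*(s^3 - 2*s^2 - 16*s + 32) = s*(s - 2)*(s^2 - 16) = s*(s - 2)*(s + 4)*(s - 4)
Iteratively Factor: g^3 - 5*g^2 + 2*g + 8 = (g - 2)*(g^2 - 3*g - 4) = (g - 2)*(g + 1)*(g - 4)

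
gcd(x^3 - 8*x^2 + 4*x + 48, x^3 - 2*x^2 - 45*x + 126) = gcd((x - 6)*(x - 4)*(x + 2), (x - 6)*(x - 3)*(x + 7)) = x - 6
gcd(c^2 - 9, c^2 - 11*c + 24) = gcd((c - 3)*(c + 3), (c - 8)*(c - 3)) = c - 3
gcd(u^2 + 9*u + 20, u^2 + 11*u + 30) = u + 5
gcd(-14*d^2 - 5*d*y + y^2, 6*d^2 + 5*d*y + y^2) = 2*d + y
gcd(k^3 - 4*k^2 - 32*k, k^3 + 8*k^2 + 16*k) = k^2 + 4*k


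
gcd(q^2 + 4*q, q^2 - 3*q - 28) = q + 4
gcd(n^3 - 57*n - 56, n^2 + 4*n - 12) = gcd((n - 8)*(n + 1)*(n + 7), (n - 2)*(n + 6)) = 1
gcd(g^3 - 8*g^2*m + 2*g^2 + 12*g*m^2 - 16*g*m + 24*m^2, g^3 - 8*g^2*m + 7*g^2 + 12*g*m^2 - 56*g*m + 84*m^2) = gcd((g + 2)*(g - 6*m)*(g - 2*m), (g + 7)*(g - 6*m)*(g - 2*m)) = g^2 - 8*g*m + 12*m^2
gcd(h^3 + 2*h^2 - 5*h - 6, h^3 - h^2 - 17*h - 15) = h^2 + 4*h + 3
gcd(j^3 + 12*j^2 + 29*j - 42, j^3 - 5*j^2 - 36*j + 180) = j + 6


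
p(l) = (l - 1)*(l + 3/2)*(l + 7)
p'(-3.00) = -16.00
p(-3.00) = 24.00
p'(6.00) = 200.00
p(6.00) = 487.50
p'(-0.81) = -8.18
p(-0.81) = -7.73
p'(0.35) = 7.62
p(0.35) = -8.84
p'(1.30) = 26.57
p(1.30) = 6.97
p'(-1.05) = -10.44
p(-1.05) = -5.49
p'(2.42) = 55.87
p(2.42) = 52.44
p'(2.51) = 58.55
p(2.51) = 57.58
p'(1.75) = 37.44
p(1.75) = 21.33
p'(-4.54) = -4.27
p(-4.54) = 41.43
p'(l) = (l - 1)*(l + 3/2) + (l - 1)*(l + 7) + (l + 3/2)*(l + 7) = 3*l^2 + 15*l + 2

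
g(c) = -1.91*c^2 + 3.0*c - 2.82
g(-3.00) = -29.01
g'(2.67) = -7.20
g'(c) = 3.0 - 3.82*c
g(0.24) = -2.21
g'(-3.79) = 17.48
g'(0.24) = 2.08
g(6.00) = -53.58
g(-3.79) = -41.63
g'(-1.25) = 7.78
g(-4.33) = -51.62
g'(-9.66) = 39.90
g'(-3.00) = 14.46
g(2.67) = -8.43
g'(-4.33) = 19.54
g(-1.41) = -10.85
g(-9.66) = -210.03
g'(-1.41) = 8.39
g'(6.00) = -19.92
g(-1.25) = -9.55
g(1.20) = -1.97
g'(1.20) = -1.58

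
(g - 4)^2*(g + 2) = g^3 - 6*g^2 + 32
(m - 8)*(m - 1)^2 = m^3 - 10*m^2 + 17*m - 8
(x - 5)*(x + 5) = x^2 - 25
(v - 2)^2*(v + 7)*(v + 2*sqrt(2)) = v^4 + 2*sqrt(2)*v^3 + 3*v^3 - 24*v^2 + 6*sqrt(2)*v^2 - 48*sqrt(2)*v + 28*v + 56*sqrt(2)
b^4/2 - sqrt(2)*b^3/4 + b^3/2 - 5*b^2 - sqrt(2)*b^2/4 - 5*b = b*(b/2 + 1/2)*(b - 5*sqrt(2)/2)*(b + 2*sqrt(2))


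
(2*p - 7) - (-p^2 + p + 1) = p^2 + p - 8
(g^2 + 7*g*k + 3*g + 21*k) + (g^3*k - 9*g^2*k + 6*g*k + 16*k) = g^3*k - 9*g^2*k + g^2 + 13*g*k + 3*g + 37*k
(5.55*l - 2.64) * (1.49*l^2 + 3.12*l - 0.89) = 8.2695*l^3 + 13.3824*l^2 - 13.1763*l + 2.3496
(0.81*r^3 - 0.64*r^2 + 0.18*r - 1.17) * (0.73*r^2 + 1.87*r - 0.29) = 0.5913*r^5 + 1.0475*r^4 - 1.3003*r^3 - 0.3319*r^2 - 2.2401*r + 0.3393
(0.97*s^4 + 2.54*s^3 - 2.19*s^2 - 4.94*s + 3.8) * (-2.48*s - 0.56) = -2.4056*s^5 - 6.8424*s^4 + 4.0088*s^3 + 13.4776*s^2 - 6.6576*s - 2.128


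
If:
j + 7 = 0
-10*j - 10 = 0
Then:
No Solution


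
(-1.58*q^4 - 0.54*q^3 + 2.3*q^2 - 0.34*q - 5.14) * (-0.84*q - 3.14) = 1.3272*q^5 + 5.4148*q^4 - 0.236399999999999*q^3 - 6.9364*q^2 + 5.3852*q + 16.1396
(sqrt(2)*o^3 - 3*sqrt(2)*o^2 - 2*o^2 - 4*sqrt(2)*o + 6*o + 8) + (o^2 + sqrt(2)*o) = sqrt(2)*o^3 - 3*sqrt(2)*o^2 - o^2 - 3*sqrt(2)*o + 6*o + 8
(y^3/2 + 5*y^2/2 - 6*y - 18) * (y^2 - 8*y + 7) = y^5/2 - 3*y^4/2 - 45*y^3/2 + 95*y^2/2 + 102*y - 126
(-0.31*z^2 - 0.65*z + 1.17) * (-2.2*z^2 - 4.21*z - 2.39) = 0.682*z^4 + 2.7351*z^3 + 0.9034*z^2 - 3.3722*z - 2.7963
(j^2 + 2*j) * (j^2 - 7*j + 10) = j^4 - 5*j^3 - 4*j^2 + 20*j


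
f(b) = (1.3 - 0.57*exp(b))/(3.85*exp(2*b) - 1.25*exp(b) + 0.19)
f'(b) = (1.3 - 0.57*exp(b))*(-7.7*exp(2*b) + 1.25*exp(b))/(3.85*exp(2*b) - 1.25*exp(b) + 0.19)^2 - 0.57*exp(b)/(3.85*exp(2*b) - 1.25*exp(b) + 0.19)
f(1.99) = -0.01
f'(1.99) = 0.01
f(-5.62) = 7.00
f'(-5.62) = 0.16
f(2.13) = -0.01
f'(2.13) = 0.01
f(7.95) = -0.00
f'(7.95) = 0.00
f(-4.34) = 7.41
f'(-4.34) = 0.59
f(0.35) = 0.08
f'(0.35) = -0.31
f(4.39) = -0.00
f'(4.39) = 0.00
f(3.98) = -0.00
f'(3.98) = 0.00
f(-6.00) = 6.95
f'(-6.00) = 0.11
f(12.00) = 0.00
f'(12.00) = 0.00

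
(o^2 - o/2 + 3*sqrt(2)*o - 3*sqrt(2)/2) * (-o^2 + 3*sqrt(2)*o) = -o^4 + o^3/2 + 18*o^2 - 9*o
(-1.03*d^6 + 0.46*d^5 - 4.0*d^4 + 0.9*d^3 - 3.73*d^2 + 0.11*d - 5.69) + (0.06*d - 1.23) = -1.03*d^6 + 0.46*d^5 - 4.0*d^4 + 0.9*d^3 - 3.73*d^2 + 0.17*d - 6.92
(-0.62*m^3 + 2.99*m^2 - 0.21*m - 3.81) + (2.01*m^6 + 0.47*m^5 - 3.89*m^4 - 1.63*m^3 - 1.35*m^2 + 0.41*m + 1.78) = 2.01*m^6 + 0.47*m^5 - 3.89*m^4 - 2.25*m^3 + 1.64*m^2 + 0.2*m - 2.03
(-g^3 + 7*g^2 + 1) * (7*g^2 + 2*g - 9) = -7*g^5 + 47*g^4 + 23*g^3 - 56*g^2 + 2*g - 9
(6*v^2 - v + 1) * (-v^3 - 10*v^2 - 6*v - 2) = -6*v^5 - 59*v^4 - 27*v^3 - 16*v^2 - 4*v - 2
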